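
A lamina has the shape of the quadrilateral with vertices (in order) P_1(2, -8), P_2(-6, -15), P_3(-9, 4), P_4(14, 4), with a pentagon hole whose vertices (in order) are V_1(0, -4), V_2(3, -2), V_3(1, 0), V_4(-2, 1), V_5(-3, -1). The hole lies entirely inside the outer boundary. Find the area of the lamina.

208.5

Outer boundary:
Apply the shoelace (surveyor's) formula: 2A = Σ (x_i·y_{i+1} − x_{i+1}·y_i), indices taken mod 4.
Cross-terms: -78, -159, -92, -120  ⇒  Σ = -449
Area = |Σ|/2 = 224.5.
Hole:
Apply Gauss's area formula: 2A = Σ (x_i·y_{i+1} − x_{i+1}·y_i), indices taken mod 5.
Σ = (12) + (2) + (1) + (5) + (12) = 32
Area = |Σ|/2 = 16.
Net area = 224.5 − 16 = 208.5.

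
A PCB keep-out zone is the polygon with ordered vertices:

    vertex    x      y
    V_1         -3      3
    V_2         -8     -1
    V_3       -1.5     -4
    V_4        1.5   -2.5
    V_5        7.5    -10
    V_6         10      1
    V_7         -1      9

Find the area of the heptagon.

Σ = (27) + (30.5) + (9.75) + (3.75) + (107.5) + (91) + (24) = 293.5
Area = |Σ|/2 = 146.75.

146.75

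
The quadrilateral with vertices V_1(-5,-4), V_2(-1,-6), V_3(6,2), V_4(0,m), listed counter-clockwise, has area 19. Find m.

-2

Write out the shoelace sum; only the two edges meeting at V_4 involve m:
2·Area = [(6·m − 0·2) + (0·(-4) − (-5)·m)] + 60
       = 11·m + 60 = 38
⇒ m = -2.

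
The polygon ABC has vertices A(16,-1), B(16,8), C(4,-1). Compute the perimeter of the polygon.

36

|AB| = √((0)² + (9)²) = √81 = 9
|BC| = √((-12)² + (-9)²) = √225 = 15
|CA| = √((12)² + (0)²) = √144 = 12
Perimeter = 9 + 15 + 12 = 36.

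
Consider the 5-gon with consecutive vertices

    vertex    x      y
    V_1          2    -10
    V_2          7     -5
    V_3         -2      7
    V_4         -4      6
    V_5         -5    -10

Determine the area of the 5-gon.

Σ = (60) + (39) + (16) + (70) + (70) = 255
Area = |Σ|/2 = 127.5.

127.5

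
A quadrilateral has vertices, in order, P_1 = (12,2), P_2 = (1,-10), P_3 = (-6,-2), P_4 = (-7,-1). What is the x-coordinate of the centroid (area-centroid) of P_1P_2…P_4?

197/97

Apply the surveyor's formula. First the cross-terms c_i = x_i·y_{i+1} − x_{i+1}·y_i:
  -122, -62, -8, -2  ⇒  2A = -194, A = -97.
Then Σ (x_i + x_{i+1})·c_i = -1182, so x̄ = -1182 / (6·(-97)) = 197/97.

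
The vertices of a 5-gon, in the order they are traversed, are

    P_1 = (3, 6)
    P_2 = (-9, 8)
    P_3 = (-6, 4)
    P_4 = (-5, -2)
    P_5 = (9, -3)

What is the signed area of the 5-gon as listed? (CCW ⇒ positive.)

109

Cross-terms: 78, 12, 32, 33, 63  ⇒  Σ = 218
Signed area = Σ/2 = 109 (positive ⇒ counter-clockwise traversal).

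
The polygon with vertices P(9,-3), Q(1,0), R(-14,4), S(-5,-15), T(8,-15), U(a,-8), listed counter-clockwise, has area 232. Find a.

2

The doubled signed area Σ (x_i y_{i+1} − x_{i+1} y_i) is linear in a.
With a=0 it equals 440; the coefficient of a is 12 (from the two edges through U).
So 12·a + 440 = 2·232 = 464 ⇒ a = 2.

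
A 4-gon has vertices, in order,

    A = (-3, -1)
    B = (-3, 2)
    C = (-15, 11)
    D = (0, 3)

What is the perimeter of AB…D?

|AB| = √((0)² + (3)²) = √9 = 3
|BC| = √((-12)² + (9)²) = √225 = 15
|CD| = √((15)² + (-8)²) = √289 = 17
|DA| = √((-3)² + (-4)²) = √25 = 5
Perimeter = 3 + 15 + 17 + 5 = 40.

40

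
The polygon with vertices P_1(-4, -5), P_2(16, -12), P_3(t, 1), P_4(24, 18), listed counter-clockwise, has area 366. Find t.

22

Write out the shoelace sum; only the two edges meeting at P_3 involve t:
2·Area = [(16·1 − t·(-12)) + (t·18 − 24·1)] + 80
       = 30·t + 72 = 732
⇒ t = 22.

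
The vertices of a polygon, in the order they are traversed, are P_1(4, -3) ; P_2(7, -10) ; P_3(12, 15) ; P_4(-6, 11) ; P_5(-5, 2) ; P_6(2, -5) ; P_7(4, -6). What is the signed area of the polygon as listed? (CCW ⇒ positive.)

Σ = (-19) + (225) + (222) + (43) + (21) + (8) + (12) = 512
Signed area = Σ/2 = 256 (positive ⇒ counter-clockwise traversal).

256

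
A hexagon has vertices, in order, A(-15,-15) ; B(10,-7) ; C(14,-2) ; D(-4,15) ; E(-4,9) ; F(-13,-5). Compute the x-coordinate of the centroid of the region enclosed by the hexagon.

-4/3

Apply the shoelace formula. First the cross-terms c_i = x_i·y_{i+1} − x_{i+1}·y_i:
  255, 78, 202, 24, 137, 120  ⇒  2A = 816, A = 408.
Then Σ (x_i + x_{i+1})·c_i = -3264, so x̄ = -3264 / (6·408) = -4/3.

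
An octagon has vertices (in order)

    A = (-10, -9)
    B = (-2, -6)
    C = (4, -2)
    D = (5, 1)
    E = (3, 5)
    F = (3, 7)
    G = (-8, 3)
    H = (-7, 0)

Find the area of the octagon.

Cross-terms: 42, 28, 14, 22, 6, 65, 21, 63  ⇒  Σ = 261
Area = |Σ|/2 = 130.5.

130.5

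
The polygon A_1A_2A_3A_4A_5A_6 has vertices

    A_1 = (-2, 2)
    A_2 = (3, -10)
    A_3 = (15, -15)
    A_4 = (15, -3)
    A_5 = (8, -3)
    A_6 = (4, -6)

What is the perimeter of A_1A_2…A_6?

60

|A_1A_2| = √((5)² + (-12)²) = √169 = 13
|A_2A_3| = √((12)² + (-5)²) = √169 = 13
|A_3A_4| = √((0)² + (12)²) = √144 = 12
|A_4A_5| = √((-7)² + (0)²) = √49 = 7
|A_5A_6| = √((-4)² + (-3)²) = √25 = 5
|A_6A_1| = √((-6)² + (8)²) = √100 = 10
Perimeter = 13 + 13 + 12 + 7 + 5 + 10 = 60.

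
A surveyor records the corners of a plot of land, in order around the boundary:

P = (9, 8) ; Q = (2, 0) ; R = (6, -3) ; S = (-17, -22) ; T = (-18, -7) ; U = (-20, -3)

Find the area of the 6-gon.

350.5

Σ = (-16) + (-6) + (-183) + (-277) + (-86) + (-133) = -701
Area = |Σ|/2 = 350.5.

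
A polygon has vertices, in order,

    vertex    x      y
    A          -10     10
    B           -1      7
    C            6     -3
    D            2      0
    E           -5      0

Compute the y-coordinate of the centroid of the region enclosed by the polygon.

Apply the shoelace (surveyor's) formula. First the cross-terms c_i = x_i·y_{i+1} − x_{i+1}·y_i:
  -60, -39, 6, 0, -50  ⇒  2A = -143, A = -71.5.
Then Σ (y_i + y_{i+1})·c_i = -1694, so ȳ = -1694 / (6·(-71.5)) = 154/39.

154/39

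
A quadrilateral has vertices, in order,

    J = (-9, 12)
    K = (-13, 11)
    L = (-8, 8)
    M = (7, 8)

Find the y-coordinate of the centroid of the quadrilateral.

Apply the shoelace (surveyor's) formula. First the cross-terms c_i = x_i·y_{i+1} − x_{i+1}·y_i:
  57, -16, -120, 156  ⇒  2A = 77, A = 38.5.
Then Σ (y_i + y_{i+1})·c_i = 2207, so ȳ = 2207 / (6·38.5) = 2207/231.

2207/231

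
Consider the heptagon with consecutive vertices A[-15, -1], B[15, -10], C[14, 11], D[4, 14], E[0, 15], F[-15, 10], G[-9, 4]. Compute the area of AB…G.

503

Apply Gauss's area formula: 2A = Σ (x_i·y_{i+1} − x_{i+1}·y_i), indices taken mod 7.
A→B: (-15)(-10) − (15)(-1) = 165
B→C: (15)(11) − (14)(-10) = 305
C→D: (14)(14) − (4)(11) = 152
D→E: (4)(15) − (0)(14) = 60
E→F: (0)(10) − (-15)(15) = 225
F→G: (-15)(4) − (-9)(10) = 30
G→A: (-9)(-1) − (-15)(4) = 69
Σ = 1006
Area = |Σ|/2 = 503.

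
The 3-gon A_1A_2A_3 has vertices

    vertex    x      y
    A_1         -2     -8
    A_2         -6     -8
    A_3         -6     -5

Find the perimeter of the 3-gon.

|A_1A_2| = √((-4)² + (0)²) = √16 = 4
|A_2A_3| = √((0)² + (3)²) = √9 = 3
|A_3A_1| = √((4)² + (-3)²) = √25 = 5
Perimeter = 4 + 3 + 5 = 12.

12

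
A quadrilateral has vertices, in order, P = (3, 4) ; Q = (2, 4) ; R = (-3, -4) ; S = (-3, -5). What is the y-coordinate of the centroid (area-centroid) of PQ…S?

Apply the shoelace formula. First the cross-terms c_i = x_i·y_{i+1} − x_{i+1}·y_i:
  4, 4, 3, 3  ⇒  2A = 14, A = 7.
Then Σ (y_i + y_{i+1})·c_i = 2, so ȳ = 2 / (6·7) = 1/21.

1/21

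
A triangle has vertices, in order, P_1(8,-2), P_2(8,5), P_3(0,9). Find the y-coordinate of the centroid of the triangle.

Apply the surveyor's formula. First the cross-terms c_i = x_i·y_{i+1} − x_{i+1}·y_i:
  56, 72, -72  ⇒  2A = 56, A = 28.
Then Σ (y_i + y_{i+1})·c_i = 672, so ȳ = 672 / (6·28) = 4.

4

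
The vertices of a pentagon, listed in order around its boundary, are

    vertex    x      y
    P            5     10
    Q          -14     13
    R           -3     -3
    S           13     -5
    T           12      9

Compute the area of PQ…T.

Cross-terms: 205, 81, 54, 177, 75  ⇒  Σ = 592
Area = |Σ|/2 = 296.

296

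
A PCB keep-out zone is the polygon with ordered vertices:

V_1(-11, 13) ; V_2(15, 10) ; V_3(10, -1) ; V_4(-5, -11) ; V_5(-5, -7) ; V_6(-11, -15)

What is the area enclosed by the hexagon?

432.5

Apply the shoelace (surveyor's) formula: 2A = Σ (x_i·y_{i+1} − x_{i+1}·y_i), indices taken mod 6.
Σ = (-305) + (-115) + (-115) + (-20) + (-2) + (-308) = -865
Area = |Σ|/2 = 432.5.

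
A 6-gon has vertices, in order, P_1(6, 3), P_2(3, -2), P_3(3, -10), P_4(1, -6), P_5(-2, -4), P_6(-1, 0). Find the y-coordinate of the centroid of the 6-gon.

-281/114

Apply the shoelace formula. First the cross-terms c_i = x_i·y_{i+1} − x_{i+1}·y_i:
  -21, -24, -8, -16, -4, -3  ⇒  2A = -76, A = -38.
Then Σ (y_i + y_{i+1})·c_i = 562, so ȳ = 562 / (6·(-38)) = -281/114.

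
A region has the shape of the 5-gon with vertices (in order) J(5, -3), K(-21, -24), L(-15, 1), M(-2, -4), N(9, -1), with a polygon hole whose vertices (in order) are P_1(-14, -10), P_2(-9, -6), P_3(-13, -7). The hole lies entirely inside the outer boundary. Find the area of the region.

Outer boundary:
Apply the surveyor's formula: 2A = Σ (x_i·y_{i+1} − x_{i+1}·y_i), indices taken mod 5.
Σ = (-183) + (-381) + (62) + (38) + (-22) = -486
Area = |Σ|/2 = 243.
Hole:
Σ = (-6) + (-15) + (32) = 11
Area = |Σ|/2 = 5.5.
Net area = 243 − 5.5 = 237.5.

237.5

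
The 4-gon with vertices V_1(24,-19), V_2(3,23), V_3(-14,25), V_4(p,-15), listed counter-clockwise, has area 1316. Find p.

Write out the shoelace sum; only the two edges meeting at V_4 involve p:
2·Area = [((-14)·(-15) − p·25) + (p·(-19) − 24·(-15))] + 1006
       = -44·p + 1576 = 2632
⇒ p = -24.

-24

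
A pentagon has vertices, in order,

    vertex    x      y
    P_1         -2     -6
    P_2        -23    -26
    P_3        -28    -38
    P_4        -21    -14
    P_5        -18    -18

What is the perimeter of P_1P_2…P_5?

|P_1P_2| = √((-21)² + (-20)²) = √841 = 29
|P_2P_3| = √((-5)² + (-12)²) = √169 = 13
|P_3P_4| = √((7)² + (24)²) = √625 = 25
|P_4P_5| = √((3)² + (-4)²) = √25 = 5
|P_5P_1| = √((16)² + (12)²) = √400 = 20
Perimeter = 29 + 13 + 25 + 5 + 20 = 92.

92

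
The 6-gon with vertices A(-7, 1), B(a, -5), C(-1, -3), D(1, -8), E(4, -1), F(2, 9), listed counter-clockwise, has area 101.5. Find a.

Write out the shoelace sum; only the two edges meeting at B involve a:
2·Area = [((-7)·(-5) − a·1) + (a·(-3) − (-1)·(-5))] + 145
       = -4·a + 175 = 203
⇒ a = -7.

-7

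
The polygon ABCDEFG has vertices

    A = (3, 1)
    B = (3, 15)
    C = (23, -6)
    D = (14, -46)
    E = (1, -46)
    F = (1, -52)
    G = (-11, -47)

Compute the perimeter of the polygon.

|AB| = √((0)² + (14)²) = √196 = 14
|BC| = √((20)² + (-21)²) = √841 = 29
|CD| = √((-9)² + (-40)²) = √1681 = 41
|DE| = √((-13)² + (0)²) = √169 = 13
|EF| = √((0)² + (-6)²) = √36 = 6
|FG| = √((-12)² + (5)²) = √169 = 13
|GA| = √((14)² + (48)²) = √2500 = 50
Perimeter = 14 + 29 + 41 + 13 + 6 + 13 + 50 = 166.

166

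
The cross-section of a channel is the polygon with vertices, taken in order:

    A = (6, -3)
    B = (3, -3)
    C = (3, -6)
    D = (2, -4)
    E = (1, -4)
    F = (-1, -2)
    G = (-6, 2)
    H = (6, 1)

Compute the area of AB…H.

Apply the shoelace formula: 2A = Σ (x_i·y_{i+1} − x_{i+1}·y_i), indices taken mod 8.
A→B: (6)(-3) − (3)(-3) = -9
B→C: (3)(-6) − (3)(-3) = -9
C→D: (3)(-4) − (2)(-6) = 0
D→E: (2)(-4) − (1)(-4) = -4
E→F: (1)(-2) − (-1)(-4) = -6
F→G: (-1)(2) − (-6)(-2) = -14
G→H: (-6)(1) − (6)(2) = -18
H→A: (6)(-3) − (6)(1) = -24
Σ = -84
Area = |Σ|/2 = 42.

42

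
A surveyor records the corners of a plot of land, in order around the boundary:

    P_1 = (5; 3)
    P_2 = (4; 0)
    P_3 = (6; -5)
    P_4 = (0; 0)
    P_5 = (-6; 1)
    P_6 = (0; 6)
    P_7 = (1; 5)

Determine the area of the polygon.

P_1→P_2: (5)(0) − (4)(3) = -12
P_2→P_3: (4)(-5) − (6)(0) = -20
P_3→P_4: (6)(0) − (0)(-5) = 0
P_4→P_5: (0)(1) − (-6)(0) = 0
P_5→P_6: (-6)(6) − (0)(1) = -36
P_6→P_7: (0)(5) − (1)(6) = -6
P_7→P_1: (1)(3) − (5)(5) = -22
Σ = -96
Area = |Σ|/2 = 48.

48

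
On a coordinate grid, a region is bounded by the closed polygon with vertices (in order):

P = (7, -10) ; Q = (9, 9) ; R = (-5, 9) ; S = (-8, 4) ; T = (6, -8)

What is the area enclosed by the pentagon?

Cross-terms: 153, 126, 52, 40, -4  ⇒  Σ = 367
Area = |Σ|/2 = 183.5.

183.5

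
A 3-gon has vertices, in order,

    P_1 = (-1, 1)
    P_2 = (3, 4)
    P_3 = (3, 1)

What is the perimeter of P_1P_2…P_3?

12

|P_1P_2| = √((4)² + (3)²) = √25 = 5
|P_2P_3| = √((0)² + (-3)²) = √9 = 3
|P_3P_1| = √((-4)² + (0)²) = √16 = 4
Perimeter = 5 + 3 + 4 = 12.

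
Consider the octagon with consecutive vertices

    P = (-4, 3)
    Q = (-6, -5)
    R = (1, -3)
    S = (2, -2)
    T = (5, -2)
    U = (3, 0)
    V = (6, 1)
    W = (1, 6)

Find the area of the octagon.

71

Apply the surveyor's formula: 2A = Σ (x_i·y_{i+1} − x_{i+1}·y_i), indices taken mod 8.
Σ = (38) + (23) + (4) + (6) + (6) + (3) + (35) + (27) = 142
Area = |Σ|/2 = 71.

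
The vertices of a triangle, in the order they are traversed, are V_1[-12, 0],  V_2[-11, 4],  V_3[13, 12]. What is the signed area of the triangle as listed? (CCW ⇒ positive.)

-44

V_1→V_2: (-12)(4) − (-11)(0) = -48
V_2→V_3: (-11)(12) − (13)(4) = -184
V_3→V_1: (13)(0) − (-12)(12) = 144
Σ = -88
Signed area = Σ/2 = -44 (negative ⇒ clockwise traversal).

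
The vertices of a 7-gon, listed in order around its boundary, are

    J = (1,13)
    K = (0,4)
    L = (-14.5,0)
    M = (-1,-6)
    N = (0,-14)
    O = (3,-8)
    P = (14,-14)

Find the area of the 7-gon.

Σ = (4) + (58) + (87) + (14) + (42) + (70) + (196) = 471
Area = |Σ|/2 = 235.5.

235.5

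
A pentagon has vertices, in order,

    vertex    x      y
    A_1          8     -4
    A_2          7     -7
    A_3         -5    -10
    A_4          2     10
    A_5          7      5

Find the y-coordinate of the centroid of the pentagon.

Apply the shoelace formula. First the cross-terms c_i = x_i·y_{i+1} − x_{i+1}·y_i:
  -28, -105, -30, -60, -68  ⇒  2A = -291, A = -145.5.
Then Σ (y_i + y_{i+1})·c_i = 1125, so ȳ = 1125 / (6·(-145.5)) = -125/97.

-125/97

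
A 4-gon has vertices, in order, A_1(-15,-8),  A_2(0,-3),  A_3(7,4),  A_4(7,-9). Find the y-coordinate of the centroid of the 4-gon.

-269/54

Apply the surveyor's formula. First the cross-terms c_i = x_i·y_{i+1} − x_{i+1}·y_i:
  45, 21, -91, -191  ⇒  2A = -216, A = -108.
Then Σ (y_i + y_{i+1})·c_i = 3228, so ȳ = 3228 / (6·(-108)) = -269/54.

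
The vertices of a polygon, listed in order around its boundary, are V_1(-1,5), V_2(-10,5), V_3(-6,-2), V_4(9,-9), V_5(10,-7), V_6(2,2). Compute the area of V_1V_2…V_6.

120

V_1→V_2: (-1)(5) − (-10)(5) = 45
V_2→V_3: (-10)(-2) − (-6)(5) = 50
V_3→V_4: (-6)(-9) − (9)(-2) = 72
V_4→V_5: (9)(-7) − (10)(-9) = 27
V_5→V_6: (10)(2) − (2)(-7) = 34
V_6→V_1: (2)(5) − (-1)(2) = 12
Σ = 240
Area = |Σ|/2 = 120.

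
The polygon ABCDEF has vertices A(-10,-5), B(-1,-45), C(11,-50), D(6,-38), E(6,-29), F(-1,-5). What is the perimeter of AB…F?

110

|AB| = √((9)² + (-40)²) = √1681 = 41
|BC| = √((12)² + (-5)²) = √169 = 13
|CD| = √((-5)² + (12)²) = √169 = 13
|DE| = √((0)² + (9)²) = √81 = 9
|EF| = √((-7)² + (24)²) = √625 = 25
|FA| = √((-9)² + (0)²) = √81 = 9
Perimeter = 41 + 13 + 13 + 9 + 25 + 9 = 110.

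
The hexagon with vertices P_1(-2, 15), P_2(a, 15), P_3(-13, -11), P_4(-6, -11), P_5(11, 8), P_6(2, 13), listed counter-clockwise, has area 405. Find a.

-12

The doubled signed area Σ (x_i y_{i+1} − x_{i+1} y_i) is linear in a.
With a=0 it equals 498; the coefficient of a is -26 (from the two edges through P_2).
So -26·a + 498 = 2·405 = 810 ⇒ a = -12.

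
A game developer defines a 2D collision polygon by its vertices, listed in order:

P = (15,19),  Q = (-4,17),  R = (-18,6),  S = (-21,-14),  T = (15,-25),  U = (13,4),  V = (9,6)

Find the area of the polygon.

1117

Apply the shoelace formula: 2A = Σ (x_i·y_{i+1} − x_{i+1}·y_i), indices taken mod 7.
Cross-terms: 331, 282, 378, 735, 385, 42, 81  ⇒  Σ = 2234
Area = |Σ|/2 = 1117.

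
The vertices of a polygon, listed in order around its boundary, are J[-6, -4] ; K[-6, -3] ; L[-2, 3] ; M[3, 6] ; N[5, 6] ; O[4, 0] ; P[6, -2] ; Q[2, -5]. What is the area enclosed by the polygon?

J→K: (-6)(-3) − (-6)(-4) = -6
K→L: (-6)(3) − (-2)(-3) = -24
L→M: (-2)(6) − (3)(3) = -21
M→N: (3)(6) − (5)(6) = -12
N→O: (5)(0) − (4)(6) = -24
O→P: (4)(-2) − (6)(0) = -8
P→Q: (6)(-5) − (2)(-2) = -26
Q→J: (2)(-4) − (-6)(-5) = -38
Σ = -159
Area = |Σ|/2 = 79.5.

79.5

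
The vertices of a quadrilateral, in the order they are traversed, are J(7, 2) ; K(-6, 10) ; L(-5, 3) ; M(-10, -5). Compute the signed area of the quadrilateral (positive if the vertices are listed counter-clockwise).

92

Apply the surveyor's formula: 2A = Σ (x_i·y_{i+1} − x_{i+1}·y_i), indices taken mod 4.
Σ = (82) + (32) + (55) + (15) = 184
Signed area = Σ/2 = 92 (positive ⇒ counter-clockwise traversal).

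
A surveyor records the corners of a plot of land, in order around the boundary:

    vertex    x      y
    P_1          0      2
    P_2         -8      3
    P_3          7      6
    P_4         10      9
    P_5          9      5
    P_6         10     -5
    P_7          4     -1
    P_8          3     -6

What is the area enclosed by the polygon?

Σ = (16) + (-69) + (3) + (-31) + (-95) + (10) + (-21) + (6) = -181
Area = |Σ|/2 = 90.5.

90.5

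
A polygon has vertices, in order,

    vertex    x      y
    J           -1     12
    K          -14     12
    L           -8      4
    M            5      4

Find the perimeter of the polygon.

|JK| = √((-13)² + (0)²) = √169 = 13
|KL| = √((6)² + (-8)²) = √100 = 10
|LM| = √((13)² + (0)²) = √169 = 13
|MJ| = √((-6)² + (8)²) = √100 = 10
Perimeter = 13 + 10 + 13 + 10 = 46.

46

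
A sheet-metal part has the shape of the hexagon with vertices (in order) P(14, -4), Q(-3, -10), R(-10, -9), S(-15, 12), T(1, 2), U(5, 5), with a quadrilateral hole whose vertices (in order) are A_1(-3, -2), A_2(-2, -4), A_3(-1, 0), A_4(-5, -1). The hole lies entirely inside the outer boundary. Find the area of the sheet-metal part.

302.5

Outer boundary:
Apply the surveyor's formula: 2A = Σ (x_i·y_{i+1} − x_{i+1}·y_i), indices taken mod 6.
Σ = (-152) + (-73) + (-255) + (-42) + (-5) + (-90) = -617
Area = |Σ|/2 = 308.5.
Hole:
Apply the shoelace formula: 2A = Σ (x_i·y_{i+1} − x_{i+1}·y_i), indices taken mod 4.
Σ = (8) + (-4) + (1) + (7) = 12
Area = |Σ|/2 = 6.
Net area = 308.5 − 6 = 302.5.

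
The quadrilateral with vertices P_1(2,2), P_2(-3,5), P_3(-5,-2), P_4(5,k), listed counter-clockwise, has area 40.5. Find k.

-2

Write out the shoelace sum; only the two edges meeting at P_4 involve k:
2·Area = [((-5)·k − 5·(-2)) + (5·2 − 2·k)] + 47
       = -7·k + 67 = 81
⇒ k = -2.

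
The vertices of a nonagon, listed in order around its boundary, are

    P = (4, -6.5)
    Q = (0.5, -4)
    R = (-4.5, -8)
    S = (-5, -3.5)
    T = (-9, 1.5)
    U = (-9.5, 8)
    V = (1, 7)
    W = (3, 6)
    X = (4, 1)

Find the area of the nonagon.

Σ = (-12.75) + (-22) + (-24.25) + (-39) + (-57.75) + (-74.5) + (-15) + (-21) + (-30) = -296.25
Area = |Σ|/2 = 148.125.

148.125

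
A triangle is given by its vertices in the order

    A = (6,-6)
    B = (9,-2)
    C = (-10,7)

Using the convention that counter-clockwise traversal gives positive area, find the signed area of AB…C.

51.5

Σ = (42) + (43) + (18) = 103
Signed area = Σ/2 = 51.5 (positive ⇒ counter-clockwise traversal).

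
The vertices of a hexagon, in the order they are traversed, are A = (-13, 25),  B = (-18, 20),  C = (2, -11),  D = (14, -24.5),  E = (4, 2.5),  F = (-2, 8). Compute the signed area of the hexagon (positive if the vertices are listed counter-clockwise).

338.5

Apply the surveyor's formula: 2A = Σ (x_i·y_{i+1} − x_{i+1}·y_i), indices taken mod 6.
Σ = (190) + (158) + (105) + (133) + (37) + (54) = 677
Signed area = Σ/2 = 338.5 (positive ⇒ counter-clockwise traversal).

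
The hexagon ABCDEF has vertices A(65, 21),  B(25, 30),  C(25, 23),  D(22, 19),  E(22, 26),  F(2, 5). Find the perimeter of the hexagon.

|AB| = √((-40)² + (9)²) = √1681 = 41
|BC| = √((0)² + (-7)²) = √49 = 7
|CD| = √((-3)² + (-4)²) = √25 = 5
|DE| = √((0)² + (7)²) = √49 = 7
|EF| = √((-20)² + (-21)²) = √841 = 29
|FA| = √((63)² + (16)²) = √4225 = 65
Perimeter = 41 + 7 + 5 + 7 + 29 + 65 = 154.

154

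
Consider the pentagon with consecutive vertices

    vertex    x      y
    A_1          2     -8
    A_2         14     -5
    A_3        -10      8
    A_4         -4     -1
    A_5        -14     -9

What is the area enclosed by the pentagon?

Apply the surveyor's formula: 2A = Σ (x_i·y_{i+1} − x_{i+1}·y_i), indices taken mod 5.
A_1→A_2: (2)(-5) − (14)(-8) = 102
A_2→A_3: (14)(8) − (-10)(-5) = 62
A_3→A_4: (-10)(-1) − (-4)(8) = 42
A_4→A_5: (-4)(-9) − (-14)(-1) = 22
A_5→A_1: (-14)(-8) − (2)(-9) = 130
Σ = 358
Area = |Σ|/2 = 179.

179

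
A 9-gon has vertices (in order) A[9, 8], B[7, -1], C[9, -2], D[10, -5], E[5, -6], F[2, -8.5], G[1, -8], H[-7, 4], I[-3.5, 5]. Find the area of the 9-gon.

Apply Gauss's area formula: 2A = Σ (x_i·y_{i+1} − x_{i+1}·y_i), indices taken mod 9.
Σ = (-65) + (-5) + (-25) + (-35) + (-30.5) + (-7.5) + (-52) + (-21) + (-73) = -314
Area = |Σ|/2 = 157.

157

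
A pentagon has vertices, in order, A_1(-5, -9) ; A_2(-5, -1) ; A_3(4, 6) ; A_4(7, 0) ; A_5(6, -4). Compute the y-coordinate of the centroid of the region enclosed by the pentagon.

-26/15

Apply the shoelace (surveyor's) formula. First the cross-terms c_i = x_i·y_{i+1} − x_{i+1}·y_i:
  -40, -26, -42, -28, -74  ⇒  2A = -210, A = -105.
Then Σ (y_i + y_{i+1})·c_i = 1092, so ȳ = 1092 / (6·(-105)) = -26/15.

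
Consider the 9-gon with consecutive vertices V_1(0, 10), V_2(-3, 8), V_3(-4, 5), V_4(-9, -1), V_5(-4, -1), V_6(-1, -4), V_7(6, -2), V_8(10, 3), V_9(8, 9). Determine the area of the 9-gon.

Apply the shoelace formula: 2A = Σ (x_i·y_{i+1} − x_{i+1}·y_i), indices taken mod 9.
Σ = (30) + (17) + (49) + (5) + (15) + (26) + (38) + (66) + (80) = 326
Area = |Σ|/2 = 163.

163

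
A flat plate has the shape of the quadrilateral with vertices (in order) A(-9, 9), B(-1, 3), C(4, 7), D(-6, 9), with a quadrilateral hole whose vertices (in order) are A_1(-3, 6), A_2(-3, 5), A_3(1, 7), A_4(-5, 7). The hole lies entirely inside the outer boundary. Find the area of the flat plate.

Outer boundary:
Apply the surveyor's formula: 2A = Σ (x_i·y_{i+1} − x_{i+1}·y_i), indices taken mod 4.
Σ = (-18) + (-19) + (78) + (27) = 68
Area = |Σ|/2 = 34.
Hole:
A_1→A_2: (-3)(5) − (-3)(6) = 3
A_2→A_3: (-3)(7) − (1)(5) = -26
A_3→A_4: (1)(7) − (-5)(7) = 42
A_4→A_1: (-5)(6) − (-3)(7) = -9
Σ = 10
Area = |Σ|/2 = 5.
Net area = 34 − 5 = 29.

29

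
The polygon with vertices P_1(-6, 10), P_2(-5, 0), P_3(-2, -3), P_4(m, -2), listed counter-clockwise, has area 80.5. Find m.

8

Write out the shoelace sum; only the two edges meeting at P_4 involve m:
2·Area = [((-2)·(-2) − m·(-3)) + (m·10 − (-6)·(-2))] + 65
       = 13·m + 57 = 161
⇒ m = 8.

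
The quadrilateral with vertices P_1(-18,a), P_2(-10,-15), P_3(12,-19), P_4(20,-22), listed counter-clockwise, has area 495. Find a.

21

Write out the shoelace sum; only the two edges meeting at P_1 involve a:
2·Area = [(20·a − (-18)·(-22)) + ((-18)·(-15) − (-10)·a)] + 486
       = 30·a + 360 = 990
⇒ a = 21.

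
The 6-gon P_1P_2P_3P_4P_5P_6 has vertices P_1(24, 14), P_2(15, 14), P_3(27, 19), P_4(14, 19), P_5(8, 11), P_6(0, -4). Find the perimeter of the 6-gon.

92

|P_1P_2| = √((-9)² + (0)²) = √81 = 9
|P_2P_3| = √((12)² + (5)²) = √169 = 13
|P_3P_4| = √((-13)² + (0)²) = √169 = 13
|P_4P_5| = √((-6)² + (-8)²) = √100 = 10
|P_5P_6| = √((-8)² + (-15)²) = √289 = 17
|P_6P_1| = √((24)² + (18)²) = √900 = 30
Perimeter = 9 + 13 + 13 + 10 + 17 + 30 = 92.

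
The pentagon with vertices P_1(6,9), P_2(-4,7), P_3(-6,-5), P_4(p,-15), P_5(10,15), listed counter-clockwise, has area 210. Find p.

2

The doubled signed area Σ (x_i y_{i+1} − x_{i+1} y_i) is linear in p.
With p=0 it equals 380; the coefficient of p is 20 (from the two edges through P_4).
So 20·p + 380 = 2·210 = 420 ⇒ p = 2.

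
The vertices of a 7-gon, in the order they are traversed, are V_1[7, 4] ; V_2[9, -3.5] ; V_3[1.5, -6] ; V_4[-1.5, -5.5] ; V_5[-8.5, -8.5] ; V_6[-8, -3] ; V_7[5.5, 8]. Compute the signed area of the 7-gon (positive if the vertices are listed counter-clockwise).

Apply Gauss's area formula: 2A = Σ (x_i·y_{i+1} − x_{i+1}·y_i), indices taken mod 7.
Σ = (-60.5) + (-48.75) + (-17.25) + (-34) + (-42.5) + (-47.5) + (-34) = -284.5
Signed area = Σ/2 = -142.25 (negative ⇒ clockwise traversal).

-142.25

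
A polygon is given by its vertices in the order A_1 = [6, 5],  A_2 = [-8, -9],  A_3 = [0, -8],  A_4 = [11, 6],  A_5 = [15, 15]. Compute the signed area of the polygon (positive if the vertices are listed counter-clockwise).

Σ = (-14) + (64) + (88) + (75) + (-15) = 198
Signed area = Σ/2 = 99 (positive ⇒ counter-clockwise traversal).

99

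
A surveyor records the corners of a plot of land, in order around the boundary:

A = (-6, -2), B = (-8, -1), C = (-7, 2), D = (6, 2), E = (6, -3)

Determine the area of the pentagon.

Apply the shoelace (surveyor's) formula: 2A = Σ (x_i·y_{i+1} − x_{i+1}·y_i), indices taken mod 5.
Cross-terms: -10, -23, -26, -30, -30  ⇒  Σ = -119
Area = |Σ|/2 = 59.5.

59.5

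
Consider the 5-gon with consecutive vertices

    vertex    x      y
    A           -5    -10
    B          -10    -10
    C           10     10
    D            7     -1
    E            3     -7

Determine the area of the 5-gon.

Σ = (-50) + (0) + (-80) + (-46) + (-65) = -241
Area = |Σ|/2 = 120.5.

120.5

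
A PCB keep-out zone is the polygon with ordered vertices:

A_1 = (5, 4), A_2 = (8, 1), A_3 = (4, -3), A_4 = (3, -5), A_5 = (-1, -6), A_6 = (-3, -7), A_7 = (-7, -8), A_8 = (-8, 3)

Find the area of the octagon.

Apply the shoelace formula: 2A = Σ (x_i·y_{i+1} − x_{i+1}·y_i), indices taken mod 8.
Cross-terms: -27, -28, -11, -23, -11, -25, -85, -47  ⇒  Σ = -257
Area = |Σ|/2 = 128.5.

128.5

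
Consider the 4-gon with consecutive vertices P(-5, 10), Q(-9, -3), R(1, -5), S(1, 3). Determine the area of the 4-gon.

Apply Gauss's area formula: 2A = Σ (x_i·y_{i+1} − x_{i+1}·y_i), indices taken mod 4.
P→Q: (-5)(-3) − (-9)(10) = 105
Q→R: (-9)(-5) − (1)(-3) = 48
R→S: (1)(3) − (1)(-5) = 8
S→P: (1)(10) − (-5)(3) = 25
Σ = 186
Area = |Σ|/2 = 93.

93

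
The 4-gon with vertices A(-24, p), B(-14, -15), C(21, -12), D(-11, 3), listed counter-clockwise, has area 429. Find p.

4

The doubled signed area Σ (x_i y_{i+1} − x_{i+1} y_i) is linear in p.
With p=0 it equals 846; the coefficient of p is 3 (from the two edges through A).
So 3·p + 846 = 2·429 = 858 ⇒ p = 4.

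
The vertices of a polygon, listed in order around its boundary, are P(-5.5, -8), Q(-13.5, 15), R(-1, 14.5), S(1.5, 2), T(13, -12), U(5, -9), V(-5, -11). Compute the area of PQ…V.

308.25

Apply the shoelace formula: 2A = Σ (x_i·y_{i+1} − x_{i+1}·y_i), indices taken mod 7.
Cross-terms: -190.5, -180.75, -23.75, -44, -57, -100, -20.5  ⇒  Σ = -616.5
Area = |Σ|/2 = 308.25.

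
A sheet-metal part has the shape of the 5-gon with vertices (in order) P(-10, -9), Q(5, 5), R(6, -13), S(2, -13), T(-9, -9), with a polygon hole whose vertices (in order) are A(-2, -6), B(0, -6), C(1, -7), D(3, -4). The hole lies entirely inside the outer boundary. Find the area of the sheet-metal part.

143.5

Outer boundary:
Cross-terms: -5, -95, -52, -135, -9  ⇒  Σ = -296
Area = |Σ|/2 = 148.
Hole:
Σ = (12) + (6) + (17) + (-26) = 9
Area = |Σ|/2 = 4.5.
Net area = 148 − 4.5 = 143.5.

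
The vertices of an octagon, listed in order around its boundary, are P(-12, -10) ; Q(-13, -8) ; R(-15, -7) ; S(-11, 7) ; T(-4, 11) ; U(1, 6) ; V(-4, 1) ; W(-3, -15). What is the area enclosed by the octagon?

Apply the shoelace formula: 2A = Σ (x_i·y_{i+1} − x_{i+1}·y_i), indices taken mod 8.
Σ = (-34) + (-29) + (-182) + (-93) + (-35) + (25) + (63) + (-150) = -435
Area = |Σ|/2 = 217.5.

217.5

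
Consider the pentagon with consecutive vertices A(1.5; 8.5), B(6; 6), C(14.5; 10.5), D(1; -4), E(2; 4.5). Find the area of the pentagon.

55.875

Apply Gauss's area formula: 2A = Σ (x_i·y_{i+1} − x_{i+1}·y_i), indices taken mod 5.
Σ = (-42) + (-24) + (-68.5) + (12.5) + (10.25) = -111.75
Area = |Σ|/2 = 55.875.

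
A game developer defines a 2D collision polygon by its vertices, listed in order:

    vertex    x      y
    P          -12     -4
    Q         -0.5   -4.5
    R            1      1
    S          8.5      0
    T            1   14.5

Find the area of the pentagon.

170.375

Apply Gauss's area formula: 2A = Σ (x_i·y_{i+1} − x_{i+1}·y_i), indices taken mod 5.
P→Q: (-12)(-4.5) − (-0.5)(-4) = 52
Q→R: (-0.5)(1) − (1)(-4.5) = 4
R→S: (1)(0) − (8.5)(1) = -8.5
S→T: (8.5)(14.5) − (1)(0) = 123.25
T→P: (1)(-4) − (-12)(14.5) = 170
Σ = 340.75
Area = |Σ|/2 = 170.375.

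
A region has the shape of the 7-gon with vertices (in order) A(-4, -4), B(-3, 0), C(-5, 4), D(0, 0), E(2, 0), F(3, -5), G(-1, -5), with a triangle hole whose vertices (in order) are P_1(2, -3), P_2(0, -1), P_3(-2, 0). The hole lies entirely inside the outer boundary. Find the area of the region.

34

Outer boundary:
Apply the shoelace (surveyor's) formula: 2A = Σ (x_i·y_{i+1} − x_{i+1}·y_i), indices taken mod 7.
Σ = (-12) + (-12) + (0) + (0) + (-10) + (-20) + (-16) = -70
Area = |Σ|/2 = 35.
Hole:
Apply the shoelace (surveyor's) formula: 2A = Σ (x_i·y_{i+1} − x_{i+1}·y_i), indices taken mod 3.
Cross-terms: -2, -2, 6  ⇒  Σ = 2
Area = |Σ|/2 = 1.
Net area = 35 − 1 = 34.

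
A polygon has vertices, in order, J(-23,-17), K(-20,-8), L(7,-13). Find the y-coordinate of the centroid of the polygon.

-38/3

Apply the shoelace (surveyor's) formula. First the cross-terms c_i = x_i·y_{i+1} − x_{i+1}·y_i:
  -156, 316, -418  ⇒  2A = -258, A = -129.
Then Σ (y_i + y_{i+1})·c_i = 9804, so ȳ = 9804 / (6·(-129)) = -38/3.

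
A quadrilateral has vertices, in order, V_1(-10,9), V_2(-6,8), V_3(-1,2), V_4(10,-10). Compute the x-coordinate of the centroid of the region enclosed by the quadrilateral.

-2.36

Apply Gauss's area formula. First the cross-terms c_i = x_i·y_{i+1} − x_{i+1}·y_i:
  -26, -4, -10, -10  ⇒  2A = -50, A = -25.
Then Σ (x_i + x_{i+1})·c_i = 354, so x̄ = 354 / (6·(-25)) = -2.36.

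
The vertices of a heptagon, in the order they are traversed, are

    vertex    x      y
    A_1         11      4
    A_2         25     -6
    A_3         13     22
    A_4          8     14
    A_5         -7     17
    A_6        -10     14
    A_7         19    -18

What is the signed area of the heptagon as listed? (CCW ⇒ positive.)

Σ = (-166) + (628) + (6) + (234) + (72) + (-86) + (274) = 962
Signed area = Σ/2 = 481 (positive ⇒ counter-clockwise traversal).

481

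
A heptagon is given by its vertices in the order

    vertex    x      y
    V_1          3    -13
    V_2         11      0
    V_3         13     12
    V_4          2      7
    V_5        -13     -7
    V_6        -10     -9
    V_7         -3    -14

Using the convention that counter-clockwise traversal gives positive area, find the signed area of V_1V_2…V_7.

330

Apply the shoelace formula: 2A = Σ (x_i·y_{i+1} − x_{i+1}·y_i), indices taken mod 7.
Σ = (143) + (132) + (67) + (77) + (47) + (113) + (81) = 660
Signed area = Σ/2 = 330 (positive ⇒ counter-clockwise traversal).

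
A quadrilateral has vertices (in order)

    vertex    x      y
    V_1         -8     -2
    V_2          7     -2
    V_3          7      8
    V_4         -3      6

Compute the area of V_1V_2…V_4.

Apply the shoelace (surveyor's) formula: 2A = Σ (x_i·y_{i+1} − x_{i+1}·y_i), indices taken mod 4.
V_1→V_2: (-8)(-2) − (7)(-2) = 30
V_2→V_3: (7)(8) − (7)(-2) = 70
V_3→V_4: (7)(6) − (-3)(8) = 66
V_4→V_1: (-3)(-2) − (-8)(6) = 54
Σ = 220
Area = |Σ|/2 = 110.

110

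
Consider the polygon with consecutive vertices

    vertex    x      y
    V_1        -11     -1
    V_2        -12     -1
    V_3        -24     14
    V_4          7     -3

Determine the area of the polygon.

129.5

Σ = (-1) + (-192) + (-26) + (-40) = -259
Area = |Σ|/2 = 129.5.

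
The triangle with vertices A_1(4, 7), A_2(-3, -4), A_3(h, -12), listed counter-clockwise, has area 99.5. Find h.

10

The doubled signed area Σ (x_i y_{i+1} − x_{i+1} y_i) is linear in h.
With h=0 it equals 89; the coefficient of h is 11 (from the two edges through A_3).
So 11·h + 89 = 2·99.5 = 199 ⇒ h = 10.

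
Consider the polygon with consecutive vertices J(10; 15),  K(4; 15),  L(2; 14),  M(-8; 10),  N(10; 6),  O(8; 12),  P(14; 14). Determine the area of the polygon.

Cross-terms: 90, 26, 132, -148, 72, -56, 70  ⇒  Σ = 186
Area = |Σ|/2 = 93.

93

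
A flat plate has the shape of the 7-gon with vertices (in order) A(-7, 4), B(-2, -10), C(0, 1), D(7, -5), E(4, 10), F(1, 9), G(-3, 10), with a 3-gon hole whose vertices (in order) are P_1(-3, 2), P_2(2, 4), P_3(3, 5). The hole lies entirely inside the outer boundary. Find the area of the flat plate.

138.5

Outer boundary:
Apply the surveyor's formula: 2A = Σ (x_i·y_{i+1} − x_{i+1}·y_i), indices taken mod 7.
A→B: (-7)(-10) − (-2)(4) = 78
B→C: (-2)(1) − (0)(-10) = -2
C→D: (0)(-5) − (7)(1) = -7
D→E: (7)(10) − (4)(-5) = 90
E→F: (4)(9) − (1)(10) = 26
F→G: (1)(10) − (-3)(9) = 37
G→A: (-3)(4) − (-7)(10) = 58
Σ = 280
Area = |Σ|/2 = 140.
Hole:
Apply Gauss's area formula: 2A = Σ (x_i·y_{i+1} − x_{i+1}·y_i), indices taken mod 3.
P_1→P_2: (-3)(4) − (2)(2) = -16
P_2→P_3: (2)(5) − (3)(4) = -2
P_3→P_1: (3)(2) − (-3)(5) = 21
Σ = 3
Area = |Σ|/2 = 1.5.
Net area = 140 − 1.5 = 138.5.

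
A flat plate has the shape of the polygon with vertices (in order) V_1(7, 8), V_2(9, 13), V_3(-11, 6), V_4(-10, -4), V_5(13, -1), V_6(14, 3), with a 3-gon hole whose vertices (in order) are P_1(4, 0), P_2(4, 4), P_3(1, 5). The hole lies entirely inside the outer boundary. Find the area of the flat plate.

Outer boundary:
Apply Gauss's area formula: 2A = Σ (x_i·y_{i+1} − x_{i+1}·y_i), indices taken mod 6.
Cross-terms: 19, 197, 104, 62, 53, 91  ⇒  Σ = 526
Area = |Σ|/2 = 263.
Hole:
Apply Gauss's area formula: 2A = Σ (x_i·y_{i+1} − x_{i+1}·y_i), indices taken mod 3.
Σ = (16) + (16) + (-20) = 12
Area = |Σ|/2 = 6.
Net area = 263 − 6 = 257.

257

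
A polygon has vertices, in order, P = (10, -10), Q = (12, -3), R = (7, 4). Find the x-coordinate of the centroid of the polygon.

29/3

Apply the surveyor's formula. First the cross-terms c_i = x_i·y_{i+1} − x_{i+1}·y_i:
  90, 69, -110  ⇒  2A = 49, A = 24.5.
Then Σ (x_i + x_{i+1})·c_i = 1421, so x̄ = 1421 / (6·24.5) = 29/3.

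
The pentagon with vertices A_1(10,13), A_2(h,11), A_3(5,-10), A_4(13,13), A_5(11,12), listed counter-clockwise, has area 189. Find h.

Write out the shoelace sum; only the two edges meeting at A_2 involve h:
2·Area = [(10·11 − h·13) + (h·(-10) − 5·11)] + 231
       = -23·h + 286 = 378
⇒ h = -4.

-4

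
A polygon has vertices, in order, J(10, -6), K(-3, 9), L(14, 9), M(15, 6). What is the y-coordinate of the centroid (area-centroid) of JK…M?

367/94

Apply the shoelace formula. First the cross-terms c_i = x_i·y_{i+1} − x_{i+1}·y_i:
  72, -153, -51, -150  ⇒  2A = -282, A = -141.
Then Σ (y_i + y_{i+1})·c_i = -3303, so ȳ = -3303 / (6·(-141)) = 367/94.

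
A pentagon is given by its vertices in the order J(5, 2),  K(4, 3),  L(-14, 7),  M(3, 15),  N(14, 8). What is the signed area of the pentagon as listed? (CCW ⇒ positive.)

Apply the surveyor's formula: 2A = Σ (x_i·y_{i+1} − x_{i+1}·y_i), indices taken mod 5.
Σ = (7) + (70) + (-231) + (-186) + (-12) = -352
Signed area = Σ/2 = -176 (negative ⇒ clockwise traversal).

-176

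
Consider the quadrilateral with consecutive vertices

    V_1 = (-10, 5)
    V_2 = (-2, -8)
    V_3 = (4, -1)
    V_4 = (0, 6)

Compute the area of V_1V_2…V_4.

104

Apply the shoelace formula: 2A = Σ (x_i·y_{i+1} − x_{i+1}·y_i), indices taken mod 4.
Σ = (90) + (34) + (24) + (60) = 208
Area = |Σ|/2 = 104.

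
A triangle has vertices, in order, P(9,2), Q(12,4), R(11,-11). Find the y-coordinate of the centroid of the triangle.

-5/3

Apply the shoelace (surveyor's) formula. First the cross-terms c_i = x_i·y_{i+1} − x_{i+1}·y_i:
  12, -176, 121  ⇒  2A = -43, A = -21.5.
Then Σ (y_i + y_{i+1})·c_i = 215, so ȳ = 215 / (6·(-21.5)) = -5/3.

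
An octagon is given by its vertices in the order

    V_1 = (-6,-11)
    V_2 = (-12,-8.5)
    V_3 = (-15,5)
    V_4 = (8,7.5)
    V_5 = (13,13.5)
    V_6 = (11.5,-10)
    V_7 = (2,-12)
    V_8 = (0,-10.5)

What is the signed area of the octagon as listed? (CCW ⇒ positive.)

Σ = (-81) + (-187.5) + (-152.5) + (10.5) + (-285.25) + (-118) + (-21) + (-63) = -897.75
Signed area = Σ/2 = -448.875 (negative ⇒ clockwise traversal).

-448.875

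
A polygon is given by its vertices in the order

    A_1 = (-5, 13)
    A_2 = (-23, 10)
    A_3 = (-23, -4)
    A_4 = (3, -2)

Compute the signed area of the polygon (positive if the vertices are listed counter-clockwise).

329

Apply Gauss's area formula: 2A = Σ (x_i·y_{i+1} − x_{i+1}·y_i), indices taken mod 4.
Cross-terms: 249, 322, 58, 29  ⇒  Σ = 658
Signed area = Σ/2 = 329 (positive ⇒ counter-clockwise traversal).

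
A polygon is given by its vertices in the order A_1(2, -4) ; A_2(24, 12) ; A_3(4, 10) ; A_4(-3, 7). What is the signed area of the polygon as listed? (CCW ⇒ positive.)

184

Apply the shoelace formula: 2A = Σ (x_i·y_{i+1} − x_{i+1}·y_i), indices taken mod 4.
A_1→A_2: (2)(12) − (24)(-4) = 120
A_2→A_3: (24)(10) − (4)(12) = 192
A_3→A_4: (4)(7) − (-3)(10) = 58
A_4→A_1: (-3)(-4) − (2)(7) = -2
Σ = 368
Signed area = Σ/2 = 184 (positive ⇒ counter-clockwise traversal).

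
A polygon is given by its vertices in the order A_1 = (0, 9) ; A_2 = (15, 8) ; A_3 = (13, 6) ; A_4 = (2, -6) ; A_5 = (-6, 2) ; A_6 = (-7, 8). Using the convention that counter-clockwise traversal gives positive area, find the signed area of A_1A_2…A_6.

-184

Apply the surveyor's formula: 2A = Σ (x_i·y_{i+1} − x_{i+1}·y_i), indices taken mod 6.
Σ = (-135) + (-14) + (-90) + (-32) + (-34) + (-63) = -368
Signed area = Σ/2 = -184 (negative ⇒ clockwise traversal).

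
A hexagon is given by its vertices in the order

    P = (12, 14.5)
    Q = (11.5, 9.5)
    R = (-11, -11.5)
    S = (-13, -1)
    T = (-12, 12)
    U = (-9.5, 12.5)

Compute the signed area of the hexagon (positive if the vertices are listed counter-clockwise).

Apply the shoelace (surveyor's) formula: 2A = Σ (x_i·y_{i+1} − x_{i+1}·y_i), indices taken mod 6.
P→Q: (12)(9.5) − (11.5)(14.5) = -52.75
Q→R: (11.5)(-11.5) − (-11)(9.5) = -27.75
R→S: (-11)(-1) − (-13)(-11.5) = -138.5
S→T: (-13)(12) − (-12)(-1) = -168
T→U: (-12)(12.5) − (-9.5)(12) = -36
U→P: (-9.5)(14.5) − (12)(12.5) = -287.75
Σ = -710.75
Signed area = Σ/2 = -355.375 (negative ⇒ clockwise traversal).

-355.375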